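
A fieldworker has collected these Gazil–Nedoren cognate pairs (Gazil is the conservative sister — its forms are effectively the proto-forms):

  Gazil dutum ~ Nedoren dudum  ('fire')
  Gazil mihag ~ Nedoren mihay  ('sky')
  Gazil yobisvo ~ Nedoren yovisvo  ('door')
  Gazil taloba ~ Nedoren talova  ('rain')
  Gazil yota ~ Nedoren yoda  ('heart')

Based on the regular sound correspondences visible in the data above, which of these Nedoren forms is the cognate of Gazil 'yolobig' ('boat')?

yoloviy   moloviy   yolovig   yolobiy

yobisvo ~ yovisvo — Gazil b corresponds to Nedoren v between vowels (before a front vowel).
mihag ~ mihay — Gazil g corresponds to Nedoren y word-finally.
Applying these to Gazil 'yolobig':
  yolobig → yolovig   (b→v between vowels (before a front vowel))
  yolovig → yoloviy   (g→y word-finally)
So the Nedoren cognate is 'yoloviy'.

yoloviy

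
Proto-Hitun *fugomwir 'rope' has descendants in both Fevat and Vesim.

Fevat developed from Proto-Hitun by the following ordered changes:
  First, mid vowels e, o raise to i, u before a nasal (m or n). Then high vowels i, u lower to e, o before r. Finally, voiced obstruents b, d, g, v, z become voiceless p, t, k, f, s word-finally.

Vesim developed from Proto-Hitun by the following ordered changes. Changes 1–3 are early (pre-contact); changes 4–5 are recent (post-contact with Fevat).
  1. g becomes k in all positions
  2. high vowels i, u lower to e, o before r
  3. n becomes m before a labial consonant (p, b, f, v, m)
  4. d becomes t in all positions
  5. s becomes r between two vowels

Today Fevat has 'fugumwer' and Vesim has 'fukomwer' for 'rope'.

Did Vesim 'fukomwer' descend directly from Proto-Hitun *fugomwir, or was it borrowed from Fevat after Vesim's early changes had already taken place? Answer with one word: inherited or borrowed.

inherited

If inherited, *fugomwir would pass through all of Vesim's changes:
Vesim: start from *fugomwir.
  rule 1 (unconditioned shift): fugomwir → fukomwir
  rule 2 (pre-rhotic lowering): fukomwir → fukomwer
  rule 3: no change — fukomwer
  rule 4: no change — fukomwer
  rule 5: no change — fukomwer
  ⇒ Vesim fukomwer
If borrowed from Fevat 'fugumwer' after the early changes, it would undergo only the recent ones:
  rule 4 (unconditioned shift): no change (fugumwer)
  rule 5 (rhotacism): no change (fugumwer)
  ⇒ as a loan: fugumwer
Vesim 'fukomwer' matches the inherited outcome exactly, so it is an inherited cognate, not a loan.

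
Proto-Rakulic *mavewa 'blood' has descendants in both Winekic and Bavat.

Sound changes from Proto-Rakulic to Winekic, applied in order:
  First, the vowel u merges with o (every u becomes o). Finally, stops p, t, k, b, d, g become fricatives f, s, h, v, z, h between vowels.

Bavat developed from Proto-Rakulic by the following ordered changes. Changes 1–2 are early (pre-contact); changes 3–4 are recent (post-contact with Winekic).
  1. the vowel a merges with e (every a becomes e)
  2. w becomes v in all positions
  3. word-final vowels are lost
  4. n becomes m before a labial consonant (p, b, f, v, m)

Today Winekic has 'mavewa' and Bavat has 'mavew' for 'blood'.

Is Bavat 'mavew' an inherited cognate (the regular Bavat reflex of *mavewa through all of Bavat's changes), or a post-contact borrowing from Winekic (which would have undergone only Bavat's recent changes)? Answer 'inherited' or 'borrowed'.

If inherited, *mavewa would pass through all of Bavat's changes:
Bavat: *mavewa
  mavewa → mevewe   [vowel merger]
  mevewe → meveve   [unconditioned shift]
  meveve → mevev   [apocope]
  mevev (rule 4 does not apply)
  giving Bavat mevev.
If borrowed from Winekic 'mavewa' after the early changes, it would undergo only the recent ones:
  rule 3 (apocope): mavewa → mavew
  rule 4 (nasal place assimilation): no change (mavew)
  ⇒ as a loan: mavew
Bavat 'mavew' matches the loan outcome 'mavew', not the inherited 'mevev' — it skipped the early Bavat changes, so it was borrowed from Winekic.

borrowed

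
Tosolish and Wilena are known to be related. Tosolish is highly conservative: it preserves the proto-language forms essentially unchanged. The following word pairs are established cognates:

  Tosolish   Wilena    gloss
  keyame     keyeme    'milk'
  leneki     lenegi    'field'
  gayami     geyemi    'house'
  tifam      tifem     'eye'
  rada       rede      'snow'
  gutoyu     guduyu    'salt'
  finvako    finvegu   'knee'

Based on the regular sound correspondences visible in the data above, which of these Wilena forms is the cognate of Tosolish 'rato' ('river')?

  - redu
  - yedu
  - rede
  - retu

gayami ~ geyemi, rada ~ rede — Tosolish a corresponds to Wilena e after a consonant, before a consonant other than r, m, n, p, b, f, v.
gutoyu ~ guduyu — Tosolish t corresponds to Wilena d between vowels (before a back vowel).
finvako ~ finvegu — Tosolish o corresponds to Wilena u word-finally.
Applying these to Tosolish 'rato':
  rato → reto   (a→e after a consonant, before a consonant other than r, m, n, p, b, f, v)
  reto → redo   (t→d between vowels (before a back vowel))
  redo → redu   (o→u word-finally)
So the Wilena cognate is 'redu'.

redu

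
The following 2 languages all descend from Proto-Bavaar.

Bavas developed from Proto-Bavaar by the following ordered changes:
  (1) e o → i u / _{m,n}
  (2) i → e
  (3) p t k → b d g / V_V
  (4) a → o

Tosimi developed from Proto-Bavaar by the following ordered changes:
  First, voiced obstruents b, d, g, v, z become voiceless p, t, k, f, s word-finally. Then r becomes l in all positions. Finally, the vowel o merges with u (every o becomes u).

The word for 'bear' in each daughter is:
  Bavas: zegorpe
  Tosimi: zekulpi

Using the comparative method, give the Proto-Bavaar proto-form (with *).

Position 3: Bavas has g, Tosimi has k. Taking the neighbouring segments as reconstructed: Bavas g could go back to *k or *g; Tosimi k can only go back to *k — the one source consistent with every daughter is *k.
Position 7: Bavas has e, Tosimi has i. Tosimi preserves i here (none of its changes turn any other segment into i), so the proto-segment is *i.
Verify the candidate proto-form against each daughter:
Bavas: *zekorpi > zekorpe > zegorpe  (by vowel merger, intervocalic voicing)
Tosimi: *zekorpi > zekolpi > zekulpi  (by unconditioned shift, vowel merger)
Only *zekorpi yields all of Bavas zegorpe, Tosimi zekulpi.

*zekorpi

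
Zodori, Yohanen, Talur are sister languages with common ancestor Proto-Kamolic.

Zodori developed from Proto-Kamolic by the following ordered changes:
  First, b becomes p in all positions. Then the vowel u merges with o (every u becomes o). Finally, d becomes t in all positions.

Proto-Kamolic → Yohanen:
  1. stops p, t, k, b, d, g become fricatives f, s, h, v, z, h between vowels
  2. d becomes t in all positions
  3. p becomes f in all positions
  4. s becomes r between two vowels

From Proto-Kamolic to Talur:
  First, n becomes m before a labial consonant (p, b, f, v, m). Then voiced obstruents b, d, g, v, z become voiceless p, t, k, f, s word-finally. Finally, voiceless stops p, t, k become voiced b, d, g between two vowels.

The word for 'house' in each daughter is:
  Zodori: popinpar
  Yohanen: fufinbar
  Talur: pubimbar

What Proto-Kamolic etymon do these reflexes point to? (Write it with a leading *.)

Position 1: Zodori has p, Yohanen has f, Talur has p. Taking the neighbouring segments as reconstructed: Zodori p could go back to *p or *b; Yohanen f could go back to *p or *f; Talur p can only go back to *p — the one source consistent with every daughter is *p.
Position 6: Zodori has p, Yohanen has b, Talur has b. Yohanen preserves b here (none of its changes turn any other segment into b), so the proto-segment is *b.
This points to *pupinbar. Verify forward in each daughter:
Zodori: start from *pupinbar.
  rule 1 (unconditioned shift): pupinbar → pupinpar
  rule 2 (vowel merger): pupinpar → popinpar
  rule 3: no change — popinpar
  ⇒ Zodori popinpar
Yohanen: start from *pupinbar.
  rule 1 (intervocalic lenition): pupinbar → pufinbar
  rule 2: no change — pufinbar
  rule 3 (unconditioned shift): pufinbar → fufinbar
  rule 4: no change — fufinbar
  ⇒ Yohanen fufinbar
Talur: start from *pupinbar.
  rule 1 (nasal place assimilation): pupinbar → pupimbar
  rule 2: no change — pupimbar
  rule 3 (intervocalic voicing): pupimbar → pubimbar
  ⇒ Talur pubimbar
*pupinbar is the unique common source.

*pupinbar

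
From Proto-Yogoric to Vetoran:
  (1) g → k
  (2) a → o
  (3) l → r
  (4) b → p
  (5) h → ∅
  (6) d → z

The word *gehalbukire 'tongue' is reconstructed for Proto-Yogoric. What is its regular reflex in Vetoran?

Vetoran: start from *gehalbukire.
  rule 1 (unconditioned shift): gehalbukire → kehalbukire
  rule 2 (vowel merger): kehalbukire → keholbukire
  rule 3 (unconditioned shift): keholbukire → kehorbukire
  rule 4 (unconditioned shift): kehorbukire → kehorpukire
  rule 5 (h-loss): kehorpukire → keorpukire
  rule 6: no change — keorpukire
  ⇒ Vetoran keorpukire

keorpukire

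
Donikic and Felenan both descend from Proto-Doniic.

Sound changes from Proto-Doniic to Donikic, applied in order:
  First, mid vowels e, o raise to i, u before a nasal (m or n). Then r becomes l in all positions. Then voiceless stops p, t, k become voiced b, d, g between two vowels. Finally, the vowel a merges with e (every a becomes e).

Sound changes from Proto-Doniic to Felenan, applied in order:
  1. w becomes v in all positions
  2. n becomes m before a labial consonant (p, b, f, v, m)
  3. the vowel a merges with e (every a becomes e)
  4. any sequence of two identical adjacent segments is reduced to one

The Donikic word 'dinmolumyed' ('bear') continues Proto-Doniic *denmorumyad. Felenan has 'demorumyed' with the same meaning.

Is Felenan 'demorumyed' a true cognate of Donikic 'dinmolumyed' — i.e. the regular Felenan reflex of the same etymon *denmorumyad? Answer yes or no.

Derive the expected Felenan reflex of *denmorumyad:
Felenan: *denmorumyad
  denmorumyad (rule 1 does not apply)
  denmorumyad → demmorumyad   [nasal place assimilation]
  demmorumyad → demmorumyed   [vowel merger]
  demmorumyed → demorumyed   [degemination]
  giving Felenan demorumyed.
Felenan 'demorumyed' matches the regular reflex exactly, so the pair is cognate.

yes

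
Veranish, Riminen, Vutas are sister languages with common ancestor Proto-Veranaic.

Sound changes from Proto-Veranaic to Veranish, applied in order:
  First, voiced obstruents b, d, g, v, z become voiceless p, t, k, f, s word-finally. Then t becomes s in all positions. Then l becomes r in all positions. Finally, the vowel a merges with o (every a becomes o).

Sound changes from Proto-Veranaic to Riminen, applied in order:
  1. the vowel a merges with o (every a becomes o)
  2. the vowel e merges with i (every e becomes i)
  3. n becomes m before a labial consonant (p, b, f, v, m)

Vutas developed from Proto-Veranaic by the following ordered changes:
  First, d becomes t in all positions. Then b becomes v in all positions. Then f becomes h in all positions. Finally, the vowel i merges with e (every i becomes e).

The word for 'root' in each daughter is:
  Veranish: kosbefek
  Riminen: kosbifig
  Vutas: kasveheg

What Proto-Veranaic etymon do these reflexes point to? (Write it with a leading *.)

Position 7: Veranish has e, Riminen has i, Vutas has e. Veranish preserves e here (none of its changes turn any other segment into e), so the proto-segment is *e.
Position 6: Veranish has f, Riminen has f, Vutas has h. Riminen preserves f here (none of its changes turn any other segment into f), so the proto-segment is *f.
Verify the candidate proto-form against each daughter:
Veranish: *kasbefeg
  kasbefeg → kasbefek   [final devoicing]
  kasbefek (rule 2 does not apply)
  kasbefek (rule 3 does not apply)
  kasbefek → kosbefek   [vowel merger]
  giving Veranish kosbefek.
Riminen: start from *kasbefeg.
  rule 1 (vowel merger): kasbefeg → kosbefeg
  rule 2 (vowel merger): kosbefeg → kosbifig
  rule 3: no change — kosbifig
  ⇒ Riminen kosbifig
Vutas: start from *kasbefeg.
  rule 1: no change — kasbefeg
  rule 2 (unconditioned shift): kasbefeg → kasvefeg
  rule 3 (unconditioned shift): kasvefeg → kasveheg
  rule 4: no change — kasveheg
  ⇒ Vutas kasveheg
Only *kasbefeg yields all of Veranish kosbefek, Riminen kosbifig, Vutas kasveheg.

*kasbefeg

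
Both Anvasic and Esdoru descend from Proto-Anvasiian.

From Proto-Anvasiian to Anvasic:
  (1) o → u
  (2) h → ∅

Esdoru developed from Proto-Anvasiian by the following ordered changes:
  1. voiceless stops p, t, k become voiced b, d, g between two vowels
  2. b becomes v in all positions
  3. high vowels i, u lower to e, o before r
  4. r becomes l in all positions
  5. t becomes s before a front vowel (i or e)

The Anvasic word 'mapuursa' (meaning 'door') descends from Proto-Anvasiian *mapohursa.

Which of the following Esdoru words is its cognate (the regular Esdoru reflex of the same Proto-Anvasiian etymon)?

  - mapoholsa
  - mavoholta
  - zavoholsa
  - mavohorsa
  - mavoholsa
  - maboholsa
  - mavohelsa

mavoholsa

Esdoru: start from *mapohursa.
  rule 1 (intervocalic voicing): mapohursa → mabohursa
  rule 2 (unconditioned shift): mabohursa → mavohursa
  rule 3 (pre-rhotic lowering): mavohursa → mavohorsa
  rule 4 (unconditioned shift): mavohorsa → mavoholsa
  rule 5: no change — mavoholsa
  ⇒ Esdoru mavoholsa
The other candidates each miss or misapply at least one Esdoru change.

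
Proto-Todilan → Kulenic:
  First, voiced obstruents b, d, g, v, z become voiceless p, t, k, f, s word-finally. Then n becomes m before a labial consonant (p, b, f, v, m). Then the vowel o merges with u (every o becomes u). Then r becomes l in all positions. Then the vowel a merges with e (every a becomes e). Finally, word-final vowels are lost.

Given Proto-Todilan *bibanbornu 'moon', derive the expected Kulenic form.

Kulenic: *bibanbornu > bibambornu > bibamburnu > bibambulnu > bibembulnu > bibembuln  (by nasal place assimilation, vowel merger, unconditioned shift, vowel merger, apocope)

bibembuln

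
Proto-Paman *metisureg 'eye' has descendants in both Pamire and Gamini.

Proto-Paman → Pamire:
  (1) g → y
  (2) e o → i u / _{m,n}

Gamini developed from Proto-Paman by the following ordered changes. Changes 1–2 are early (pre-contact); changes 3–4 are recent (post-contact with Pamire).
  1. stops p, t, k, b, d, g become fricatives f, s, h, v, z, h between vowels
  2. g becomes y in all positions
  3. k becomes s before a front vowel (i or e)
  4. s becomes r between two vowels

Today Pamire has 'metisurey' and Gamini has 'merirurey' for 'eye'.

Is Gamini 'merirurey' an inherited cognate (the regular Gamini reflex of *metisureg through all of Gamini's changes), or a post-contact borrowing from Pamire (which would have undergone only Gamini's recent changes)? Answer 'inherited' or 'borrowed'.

inherited

If inherited, *metisureg would pass through all of Gamini's changes:
Gamini: *metisureg > mesisureg > mesisurey > merirurey  (by intervocalic lenition, unconditioned shift, rhotacism)
If borrowed from Pamire 'metisurey' after the early changes, it would undergo only the recent ones:
  rule 3 (palatalisation): no change (metisurey)
  rule 4 (rhotacism): metisurey → metirurey
  ⇒ as a loan: metirurey
Gamini 'merirurey' matches the inherited outcome exactly, so it is an inherited cognate, not a loan.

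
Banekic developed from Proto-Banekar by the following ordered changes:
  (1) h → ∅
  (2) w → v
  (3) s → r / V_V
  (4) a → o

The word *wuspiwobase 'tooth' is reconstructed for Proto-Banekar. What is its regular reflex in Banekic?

vuspivobore

Banekic: *wuspiwobase
  wuspiwobase (rule 1 does not apply)
  wuspiwobase → vuspivobase   [unconditioned shift]
  vuspivobase → vuspivobare   [rhotacism]
  vuspivobare → vuspivobore   [vowel merger]
  giving Banekic vuspivobore.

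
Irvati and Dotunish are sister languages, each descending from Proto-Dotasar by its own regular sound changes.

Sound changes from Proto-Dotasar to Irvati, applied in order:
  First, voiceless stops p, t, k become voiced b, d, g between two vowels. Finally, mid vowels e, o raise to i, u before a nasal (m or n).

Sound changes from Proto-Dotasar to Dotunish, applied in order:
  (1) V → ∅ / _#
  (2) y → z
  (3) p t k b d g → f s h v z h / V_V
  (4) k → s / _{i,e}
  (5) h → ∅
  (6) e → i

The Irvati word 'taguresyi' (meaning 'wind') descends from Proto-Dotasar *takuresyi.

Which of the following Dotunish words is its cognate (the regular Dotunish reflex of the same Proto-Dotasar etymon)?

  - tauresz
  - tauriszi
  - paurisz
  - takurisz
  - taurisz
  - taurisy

Dotunish: *takuresyi
  takuresyi → takuresy   [apocope]
  takuresy → takuresz   [unconditioned shift]
  takuresz → tahuresz   [intervocalic lenition]
  tahuresz (rule 4 does not apply)
  tahuresz → tauresz   [h-loss]
  tauresz → taurisz   [vowel merger]
  giving Dotunish taurisz.
Only 'taurisz' matches the regular Dotunish development of *takuresyi.

taurisz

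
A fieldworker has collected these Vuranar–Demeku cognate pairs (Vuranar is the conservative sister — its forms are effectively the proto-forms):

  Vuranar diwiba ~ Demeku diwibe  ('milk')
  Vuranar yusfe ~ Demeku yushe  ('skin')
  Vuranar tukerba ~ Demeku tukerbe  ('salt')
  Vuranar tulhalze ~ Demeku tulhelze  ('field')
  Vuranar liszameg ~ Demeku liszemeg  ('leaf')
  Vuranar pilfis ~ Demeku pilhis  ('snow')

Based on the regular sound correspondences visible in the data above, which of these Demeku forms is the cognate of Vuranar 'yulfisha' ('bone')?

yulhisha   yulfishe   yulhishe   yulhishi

pilfis ~ pilhis — Vuranar f corresponds to Demeku h after a consonant, before a front vowel.
diwiba ~ diwibe, tukerba ~ tukerbe — Vuranar a corresponds to Demeku e word-finally.
Applying these to Vuranar 'yulfisha':
  yulfisha → yulhisha   (f→h after a consonant, before a front vowel)
  yulhisha → yulhishe   (a→e word-finally)
So the Demeku cognate is 'yulhishe'.

yulhishe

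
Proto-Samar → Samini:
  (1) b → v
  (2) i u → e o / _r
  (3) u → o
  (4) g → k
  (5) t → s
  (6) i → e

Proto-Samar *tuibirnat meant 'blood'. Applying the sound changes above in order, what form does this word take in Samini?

soevernas

Samini: start from *tuibirnat.
  rule 1 (unconditioned shift): tuibirnat → tuivirnat
  rule 2 (pre-rhotic lowering): tuivirnat → tuivernat
  rule 3 (vowel merger): tuivernat → toivernat
  rule 4: no change — toivernat
  rule 5 (unconditioned shift): toivernat → soivernas
  rule 6 (vowel merger): soivernas → soevernas
  ⇒ Samini soevernas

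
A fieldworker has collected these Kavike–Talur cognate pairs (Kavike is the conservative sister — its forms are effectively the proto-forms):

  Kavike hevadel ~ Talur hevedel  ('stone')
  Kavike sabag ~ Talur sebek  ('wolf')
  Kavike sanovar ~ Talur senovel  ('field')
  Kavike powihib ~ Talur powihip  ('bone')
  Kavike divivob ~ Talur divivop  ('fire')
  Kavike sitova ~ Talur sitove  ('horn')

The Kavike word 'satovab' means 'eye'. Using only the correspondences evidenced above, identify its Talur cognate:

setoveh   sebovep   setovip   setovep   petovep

setovep

hevadel ~ hevedel, sabag ~ sebek — Kavike a corresponds to Talur e after a consonant, before a consonant other than r, m, n, p, b, f, v.
sabag ~ sebek — Kavike a corresponds to Talur e after a consonant, before a labial obstruent.
powihib ~ powihip, divivob ~ divivop — Kavike b corresponds to Talur p word-finally.
Applying these to Kavike 'satovab':
  satovab → setovab   (a→e after a consonant, before a consonant other than r, m, n, p, b, f, v)
  setovab → setoveb   (a→e after a consonant, before a labial obstruent)
  setoveb → setovep   (b→p word-finally)
So the Talur cognate is 'setovep'.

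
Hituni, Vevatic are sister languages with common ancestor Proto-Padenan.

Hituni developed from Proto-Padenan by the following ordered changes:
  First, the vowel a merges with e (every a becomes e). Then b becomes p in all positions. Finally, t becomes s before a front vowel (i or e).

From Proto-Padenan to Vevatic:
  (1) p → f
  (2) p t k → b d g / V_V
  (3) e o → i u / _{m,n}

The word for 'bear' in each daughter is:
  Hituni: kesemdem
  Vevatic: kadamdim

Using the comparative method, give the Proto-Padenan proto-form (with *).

Position 3: Hituni has s, Vevatic has d. Taking the neighbouring segments as reconstructed: Hituni s could go back to *t or *s; Vevatic d could go back to *t or *d — the one source consistent with every daughter is *t.
Position 7: Hituni has e, Vevatic has i. Taking the neighbouring segments as reconstructed: Hituni e could go back to *a or *e; Vevatic i could go back to *e or *i — the one source consistent with every daughter is *e.
Verify the candidate proto-form against each daughter:
Hituni: *katamdem
  katamdem → ketemdem   [vowel merger]
  ketemdem (rule 2 does not apply)
  ketemdem → kesemdem   [palatalisation]
  giving Hituni kesemdem.
Vevatic: start from *katamdem.
  rule 1: no change — katamdem
  rule 2 (intervocalic voicing): katamdem → kadamdem
  rule 3 (pre-nasal raising): kadamdem → kadamdim
  ⇒ Vevatic kadamdim
No other proto-form is consistent with every reflex, so the reconstruction is *katamdem.

*katamdem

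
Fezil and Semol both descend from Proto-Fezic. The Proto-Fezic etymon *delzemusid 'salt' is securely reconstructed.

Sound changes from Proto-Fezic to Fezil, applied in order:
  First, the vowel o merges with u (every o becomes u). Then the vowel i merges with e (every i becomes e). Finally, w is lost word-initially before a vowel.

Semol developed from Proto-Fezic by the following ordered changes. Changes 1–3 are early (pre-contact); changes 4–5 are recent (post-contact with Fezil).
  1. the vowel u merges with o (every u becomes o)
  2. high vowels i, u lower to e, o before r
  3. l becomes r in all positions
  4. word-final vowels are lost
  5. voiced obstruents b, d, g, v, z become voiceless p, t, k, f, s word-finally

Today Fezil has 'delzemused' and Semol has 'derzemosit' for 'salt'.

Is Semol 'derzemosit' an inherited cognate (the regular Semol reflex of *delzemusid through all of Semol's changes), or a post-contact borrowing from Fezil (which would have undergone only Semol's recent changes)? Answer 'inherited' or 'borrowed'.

inherited

If inherited, *delzemusid would pass through all of Semol's changes:
Semol: *delzemusid > delzemosid > derzemosid > derzemosit  (by vowel merger, unconditioned shift, final devoicing)
If borrowed from Fezil 'delzemused' after the early changes, it would undergo only the recent ones:
  rule 4 (apocope): no change (delzemused)
  rule 5 (final devoicing): delzemused → delzemuset
  ⇒ as a loan: delzemuset
Semol 'derzemosit' matches the inherited outcome exactly, so it is an inherited cognate, not a loan.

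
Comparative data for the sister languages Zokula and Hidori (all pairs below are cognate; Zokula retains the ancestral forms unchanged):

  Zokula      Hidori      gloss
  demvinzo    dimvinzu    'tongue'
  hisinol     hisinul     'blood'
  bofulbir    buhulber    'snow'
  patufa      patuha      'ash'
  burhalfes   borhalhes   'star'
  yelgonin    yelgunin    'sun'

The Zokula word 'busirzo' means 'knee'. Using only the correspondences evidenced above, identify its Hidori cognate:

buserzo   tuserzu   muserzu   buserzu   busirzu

buserzu

bofulbir ~ buhulber — Zokula i corresponds to Hidori e after a consonant, before r.
demvinzo ~ dimvinzu — Zokula o corresponds to Hidori u word-finally.
Applying these to Zokula 'busirzo':
  busirzo → buserzo   (i→e after a consonant, before r)
  buserzo → buserzu   (o→u word-finally)
So the Hidori cognate is 'buserzu'.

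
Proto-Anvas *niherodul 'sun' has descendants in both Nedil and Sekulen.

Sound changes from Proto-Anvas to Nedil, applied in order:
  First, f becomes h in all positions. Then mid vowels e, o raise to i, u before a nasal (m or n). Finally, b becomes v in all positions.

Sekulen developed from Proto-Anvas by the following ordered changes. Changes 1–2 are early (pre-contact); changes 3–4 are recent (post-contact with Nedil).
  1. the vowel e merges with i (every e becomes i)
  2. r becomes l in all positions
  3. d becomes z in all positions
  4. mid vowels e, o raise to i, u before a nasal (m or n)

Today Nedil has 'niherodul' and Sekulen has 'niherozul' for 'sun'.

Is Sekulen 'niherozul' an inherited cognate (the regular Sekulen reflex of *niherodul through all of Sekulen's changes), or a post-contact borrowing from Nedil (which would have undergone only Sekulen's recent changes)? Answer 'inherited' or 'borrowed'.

If inherited, *niherodul would pass through all of Sekulen's changes:
Sekulen: *niherodul > nihirodul > nihilodul > nihilozul  (by vowel merger, unconditioned shift, unconditioned shift)
If borrowed from Nedil 'niherodul' after the early changes, it would undergo only the recent ones:
  rule 3 (unconditioned shift): niherodul → niherozul
  rule 4 (pre-nasal raising): no change (niherozul)
  ⇒ as a loan: niherozul
Sekulen 'niherozul' matches the loan outcome 'niherozul', not the inherited 'nihilozul' — it skipped the early Sekulen changes, so it was borrowed from Nedil.

borrowed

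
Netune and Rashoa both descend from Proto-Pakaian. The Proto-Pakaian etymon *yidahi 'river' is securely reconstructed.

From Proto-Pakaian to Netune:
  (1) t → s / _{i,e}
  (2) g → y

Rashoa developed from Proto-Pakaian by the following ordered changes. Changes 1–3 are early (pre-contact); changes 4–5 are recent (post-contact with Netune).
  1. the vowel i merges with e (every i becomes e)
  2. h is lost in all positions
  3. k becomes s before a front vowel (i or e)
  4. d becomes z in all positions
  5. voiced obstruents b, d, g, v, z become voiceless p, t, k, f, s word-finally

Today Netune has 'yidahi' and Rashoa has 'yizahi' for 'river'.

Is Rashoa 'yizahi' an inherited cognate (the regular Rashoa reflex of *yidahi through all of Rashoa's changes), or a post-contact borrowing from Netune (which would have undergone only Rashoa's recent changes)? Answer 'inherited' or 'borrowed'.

If inherited, *yidahi would pass through all of Rashoa's changes:
Rashoa: *yidahi
  yidahi → yedahe   [vowel merger]
  yedahe → yedae   [h-loss]
  yedae (rule 3 does not apply)
  yedae → yezae   [unconditioned shift]
  yezae (rule 5 does not apply)
  giving Rashoa yezae.
If borrowed from Netune 'yidahi' after the early changes, it would undergo only the recent ones:
  rule 4 (unconditioned shift): yidahi → yizahi
  rule 5 (final devoicing): no change (yizahi)
  ⇒ as a loan: yizahi
Rashoa 'yizahi' matches the loan outcome 'yizahi', not the inherited 'yezae' — it skipped the early Rashoa changes, so it was borrowed from Netune.

borrowed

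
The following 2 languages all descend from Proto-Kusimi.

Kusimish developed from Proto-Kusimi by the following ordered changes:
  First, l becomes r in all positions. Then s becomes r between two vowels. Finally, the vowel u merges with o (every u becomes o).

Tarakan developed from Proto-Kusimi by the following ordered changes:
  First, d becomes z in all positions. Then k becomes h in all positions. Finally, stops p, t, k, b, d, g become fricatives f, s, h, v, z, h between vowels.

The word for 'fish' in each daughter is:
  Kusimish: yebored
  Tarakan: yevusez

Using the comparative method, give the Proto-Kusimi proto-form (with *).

Position 4: Kusimish has o, Tarakan has u. Tarakan preserves u here (none of its changes turn any other segment into u), so the proto-segment is *u.
Position 7: Kusimish has d, Tarakan has z. Kusimish preserves d here (none of its changes turn any other segment into d), so the proto-segment is *d.
Continuing position by position gives *yebused; check it forward:
Kusimish: *yebused > yebured > yebored  (by rhotacism, vowel merger)
Tarakan: *yebused
  yebused → yebusez   [unconditioned shift]
  yebusez (rule 2 does not apply)
  yebusez → yevusez   [intervocalic lenition]
  giving Tarakan yevusez.
Only *yebused yields all of Kusimish yebored, Tarakan yevusez.

*yebused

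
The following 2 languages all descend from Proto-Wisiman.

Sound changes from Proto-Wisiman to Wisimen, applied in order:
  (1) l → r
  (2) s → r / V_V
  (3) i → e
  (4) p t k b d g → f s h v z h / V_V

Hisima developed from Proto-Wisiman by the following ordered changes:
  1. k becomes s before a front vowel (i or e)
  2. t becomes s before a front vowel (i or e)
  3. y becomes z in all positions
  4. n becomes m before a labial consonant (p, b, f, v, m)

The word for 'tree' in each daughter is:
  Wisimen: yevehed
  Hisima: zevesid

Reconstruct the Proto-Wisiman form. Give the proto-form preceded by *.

*yevekid

Position 5: Wisimen has h, Hisima has s. Taking the neighbouring segments as reconstructed: Wisimen h could go back to *k or *g or *h; Hisima s could go back to *t or *k or *s — the one source consistent with every daughter is *k.
Position 6: Wisimen has e, Hisima has i. Hisima preserves i here (none of its changes turn any other segment into i), so the proto-segment is *i.
Position 1: Wisimen has y, Hisima has z. Wisimen preserves y here (none of its changes turn any other segment into y), so the proto-segment is *y.
Verify the candidate proto-form against each daughter:
Wisimen: start from *yevekid.
  rule 1: no change — yevekid
  rule 2: no change — yevekid
  rule 3 (vowel merger): yevekid → yeveked
  rule 4 (intervocalic lenition): yeveked → yevehed
  ⇒ Wisimen yevehed
Hisima: *yevekid > yevesid > zevesid  (by palatalisation, unconditioned shift)
*yevekid is the unique common source.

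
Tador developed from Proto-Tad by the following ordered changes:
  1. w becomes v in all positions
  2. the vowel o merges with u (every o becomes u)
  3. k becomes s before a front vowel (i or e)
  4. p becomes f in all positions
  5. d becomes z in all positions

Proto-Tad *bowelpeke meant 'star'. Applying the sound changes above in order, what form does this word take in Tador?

buvelfese

Tador: *bowelpeke
  bowelpeke → bovelpeke   [unconditioned shift]
  bovelpeke → buvelpeke   [vowel merger]
  buvelpeke → buvelpese   [palatalisation]
  buvelpese → buvelfese   [unconditioned shift]
  buvelfese (rule 5 does not apply)
  giving Tador buvelfese.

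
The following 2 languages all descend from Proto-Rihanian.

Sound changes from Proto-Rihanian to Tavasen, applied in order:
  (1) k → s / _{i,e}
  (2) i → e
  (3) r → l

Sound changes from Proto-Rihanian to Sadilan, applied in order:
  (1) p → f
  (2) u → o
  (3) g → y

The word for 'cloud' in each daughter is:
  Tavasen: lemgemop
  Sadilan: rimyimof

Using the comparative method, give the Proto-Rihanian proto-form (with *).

Position 2: Tavasen has e, Sadilan has i. Sadilan preserves i here (none of its changes turn any other segment into i), so the proto-segment is *i.
Position 4: Tavasen has g, Sadilan has y. Tavasen preserves g here (none of its changes turn any other segment into g), so the proto-segment is *g.
Position 5: Tavasen has e, Sadilan has i. Sadilan preserves i here (none of its changes turn any other segment into i), so the proto-segment is *i.
Continuing position by position gives *rimgimop; check it forward:
Tavasen: *rimgimop
  rimgimop (rule 1 does not apply)
  rimgimop → remgemop   [vowel merger]
  remgemop → lemgemop   [unconditioned shift]
  giving Tavasen lemgemop.
Sadilan: start from *rimgimop.
  rule 1 (unconditioned shift): rimgimop → rimgimof
  rule 2: no change — rimgimof
  rule 3 (unconditioned shift): rimgimof → rimyimof
  ⇒ Sadilan rimyimof
No other proto-form is consistent with every reflex, so the reconstruction is *rimgimop.

*rimgimop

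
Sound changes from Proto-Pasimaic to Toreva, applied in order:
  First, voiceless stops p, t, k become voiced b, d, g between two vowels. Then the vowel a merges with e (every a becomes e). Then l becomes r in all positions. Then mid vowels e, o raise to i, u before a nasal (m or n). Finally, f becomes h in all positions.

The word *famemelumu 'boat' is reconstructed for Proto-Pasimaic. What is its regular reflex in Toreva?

Toreva: *famemelumu > fememelumu > fememerumu > fimimerumu > himimerumu  (by vowel merger, unconditioned shift, pre-nasal raising, unconditioned shift)

himimerumu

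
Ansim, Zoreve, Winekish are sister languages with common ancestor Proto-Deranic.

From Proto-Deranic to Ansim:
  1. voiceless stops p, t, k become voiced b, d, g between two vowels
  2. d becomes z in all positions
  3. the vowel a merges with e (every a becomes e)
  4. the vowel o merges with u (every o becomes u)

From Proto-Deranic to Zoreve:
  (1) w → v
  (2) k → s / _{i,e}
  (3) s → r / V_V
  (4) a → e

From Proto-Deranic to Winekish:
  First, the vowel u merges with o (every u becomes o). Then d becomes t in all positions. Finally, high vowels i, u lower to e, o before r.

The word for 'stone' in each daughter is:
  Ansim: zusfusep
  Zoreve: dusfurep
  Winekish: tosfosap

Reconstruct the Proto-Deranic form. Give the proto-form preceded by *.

Position 5: Ansim has u, Zoreve has u, Winekish has o. Zoreve preserves u here (none of its changes turn any other segment into u), so the proto-segment is *u.
Position 6: Ansim has s, Zoreve has r, Winekish has s. Ansim preserves s here (none of its changes turn any other segment into s), so the proto-segment is *s.
Position 1: Ansim has z, Zoreve has d, Winekish has t. Zoreve preserves d here (none of its changes turn any other segment into d), so the proto-segment is *d.
This points to *dusfusap. Verify forward in each daughter:
Ansim: *dusfusap
  dusfusap (rule 1 does not apply)
  dusfusap → zusfusap   [unconditioned shift]
  zusfusap → zusfusep   [vowel merger]
  zusfusep (rule 4 does not apply)
  giving Ansim zusfusep.
Zoreve: *dusfusap
  dusfusap (rule 1 does not apply)
  dusfusap (rule 2 does not apply)
  dusfusap → dusfurap   [rhotacism]
  dusfurap → dusfurep   [vowel merger]
  giving Zoreve dusfurep.
Winekish: *dusfusap
  dusfusap → dosfosap   [vowel merger]
  dosfosap → tosfosap   [unconditioned shift]
  tosfosap (rule 3 does not apply)
  giving Winekish tosfosap.
No other proto-form is consistent with every reflex, so the reconstruction is *dusfusap.

*dusfusap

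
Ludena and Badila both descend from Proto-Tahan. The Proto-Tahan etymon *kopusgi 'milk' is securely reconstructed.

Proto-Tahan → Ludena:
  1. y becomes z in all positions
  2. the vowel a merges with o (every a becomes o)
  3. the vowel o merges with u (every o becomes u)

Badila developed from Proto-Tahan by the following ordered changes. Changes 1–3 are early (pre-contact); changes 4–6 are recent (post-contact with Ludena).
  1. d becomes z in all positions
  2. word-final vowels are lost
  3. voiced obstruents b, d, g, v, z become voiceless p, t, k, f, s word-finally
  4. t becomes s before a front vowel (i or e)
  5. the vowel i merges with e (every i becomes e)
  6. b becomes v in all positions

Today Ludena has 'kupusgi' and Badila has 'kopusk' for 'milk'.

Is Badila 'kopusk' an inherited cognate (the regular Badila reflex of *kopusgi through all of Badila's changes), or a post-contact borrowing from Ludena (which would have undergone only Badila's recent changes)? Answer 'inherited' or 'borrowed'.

If inherited, *kopusgi would pass through all of Badila's changes:
Badila: *kopusgi > kopusg > kopusk  (by apocope, final devoicing)
If borrowed from Ludena 'kupusgi' after the early changes, it would undergo only the recent ones:
  rule 4 (palatalisation): no change (kupusgi)
  rule 5 (vowel merger): kupusgi → kupusge
  rule 6 (unconditioned shift): no change (kupusge)
  ⇒ as a loan: kupusge
Badila 'kopusk' matches the inherited outcome exactly, so it is an inherited cognate, not a loan.

inherited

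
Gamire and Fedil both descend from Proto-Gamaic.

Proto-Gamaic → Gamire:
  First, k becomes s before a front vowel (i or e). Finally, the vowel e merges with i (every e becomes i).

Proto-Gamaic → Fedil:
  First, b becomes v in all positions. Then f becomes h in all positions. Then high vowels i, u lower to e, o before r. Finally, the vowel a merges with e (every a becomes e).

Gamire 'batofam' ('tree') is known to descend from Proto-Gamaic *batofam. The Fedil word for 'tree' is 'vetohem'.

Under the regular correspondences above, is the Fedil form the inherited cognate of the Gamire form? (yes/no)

yes

Derive the expected Fedil reflex of *batofam:
Fedil: *batofam > vatofam > vatoham > vetohem  (by unconditioned shift, unconditioned shift, vowel merger)
Fedil 'vetohem' matches the regular reflex exactly, so the pair is cognate.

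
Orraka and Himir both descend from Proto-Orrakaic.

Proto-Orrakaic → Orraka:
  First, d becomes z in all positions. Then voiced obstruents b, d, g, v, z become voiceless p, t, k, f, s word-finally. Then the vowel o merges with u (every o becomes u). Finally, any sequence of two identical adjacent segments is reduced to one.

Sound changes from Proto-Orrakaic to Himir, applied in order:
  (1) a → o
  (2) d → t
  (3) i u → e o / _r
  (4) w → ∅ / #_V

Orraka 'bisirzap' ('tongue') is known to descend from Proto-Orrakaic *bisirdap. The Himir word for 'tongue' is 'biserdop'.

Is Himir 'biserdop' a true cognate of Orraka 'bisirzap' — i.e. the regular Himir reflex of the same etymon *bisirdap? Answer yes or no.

no

Derive the expected Himir reflex of *bisirdap:
Himir: start from *bisirdap.
  rule 1 (vowel merger): bisirdap → bisirdop
  rule 2 (unconditioned shift): bisirdop → bisirtop
  rule 3 (pre-rhotic lowering): bisirtop → bisertop
  rule 4: no change — bisertop
  ⇒ Himir bisertop
The regular Himir reflex would be 'bisertop', but the attested form is 'biserdop'. The correspondence is irregular, so they are not cognates (the Himir form has a different source).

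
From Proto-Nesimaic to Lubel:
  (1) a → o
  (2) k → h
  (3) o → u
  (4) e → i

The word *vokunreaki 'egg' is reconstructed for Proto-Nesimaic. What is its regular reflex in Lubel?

vuhunriuhi

Lubel: *vokunreaki
  vokunreaki → vokunreoki   [vowel merger]
  vokunreoki → vohunreohi   [unconditioned shift]
  vohunreohi → vuhunreuhi   [vowel merger]
  vuhunreuhi → vuhunriuhi   [vowel merger]
  giving Lubel vuhunriuhi.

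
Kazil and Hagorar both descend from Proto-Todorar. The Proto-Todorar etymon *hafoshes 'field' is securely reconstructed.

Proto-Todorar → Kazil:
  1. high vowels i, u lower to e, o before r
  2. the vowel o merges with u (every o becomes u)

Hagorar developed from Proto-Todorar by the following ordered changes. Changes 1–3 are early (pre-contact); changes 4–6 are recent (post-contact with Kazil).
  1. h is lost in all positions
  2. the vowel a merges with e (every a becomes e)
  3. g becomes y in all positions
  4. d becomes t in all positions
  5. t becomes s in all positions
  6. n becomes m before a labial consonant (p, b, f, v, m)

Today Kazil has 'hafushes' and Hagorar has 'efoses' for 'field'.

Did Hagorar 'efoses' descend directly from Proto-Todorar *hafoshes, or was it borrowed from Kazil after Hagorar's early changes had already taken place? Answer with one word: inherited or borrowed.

If inherited, *hafoshes would pass through all of Hagorar's changes:
Hagorar: *hafoshes > afoses > efoses  (by h-loss, vowel merger)
If borrowed from Kazil 'hafushes' after the early changes, it would undergo only the recent ones:
  rule 4 (unconditioned shift): no change (hafushes)
  rule 5 (unconditioned shift): no change (hafushes)
  rule 6 (nasal place assimilation): no change (hafushes)
  ⇒ as a loan: hafushes
Hagorar 'efoses' matches the inherited outcome exactly, so it is an inherited cognate, not a loan.

inherited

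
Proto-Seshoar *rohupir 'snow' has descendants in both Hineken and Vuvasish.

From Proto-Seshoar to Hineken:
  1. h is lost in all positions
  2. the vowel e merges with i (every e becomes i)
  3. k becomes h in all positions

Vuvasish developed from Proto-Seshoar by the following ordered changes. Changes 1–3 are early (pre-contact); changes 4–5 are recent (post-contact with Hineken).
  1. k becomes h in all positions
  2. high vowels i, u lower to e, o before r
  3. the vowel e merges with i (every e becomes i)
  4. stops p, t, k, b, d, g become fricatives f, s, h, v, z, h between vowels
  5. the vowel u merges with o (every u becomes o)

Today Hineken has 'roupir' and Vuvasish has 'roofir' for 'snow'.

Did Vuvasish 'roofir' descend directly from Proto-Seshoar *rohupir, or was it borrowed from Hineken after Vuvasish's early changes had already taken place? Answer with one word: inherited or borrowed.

If inherited, *rohupir would pass through all of Vuvasish's changes:
Vuvasish: *rohupir > rohuper > rohupir > rohufir > rohofir  (by pre-rhotic lowering, vowel merger, intervocalic lenition, vowel merger)
If borrowed from Hineken 'roupir' after the early changes, it would undergo only the recent ones:
  rule 4 (intervocalic lenition): roupir → roufir
  rule 5 (vowel merger): roufir → roofir
  ⇒ as a loan: roofir
Vuvasish 'roofir' matches the loan outcome 'roofir', not the inherited 'rohofir' — it skipped the early Vuvasish changes, so it was borrowed from Hineken.

borrowed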